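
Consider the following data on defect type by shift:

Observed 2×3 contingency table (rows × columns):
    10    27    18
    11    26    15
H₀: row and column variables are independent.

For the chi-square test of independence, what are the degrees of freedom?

degrees of freedom = 2

df = (r−1)(c−1) = (2−1)·(3−1) = 2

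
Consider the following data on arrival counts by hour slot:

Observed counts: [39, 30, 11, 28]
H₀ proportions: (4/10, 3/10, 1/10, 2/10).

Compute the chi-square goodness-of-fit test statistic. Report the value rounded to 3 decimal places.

test statistic = 2.486

n = 108; E_i = n·p_i = [43.20, 32.40, 10.80, 21.60]
χ² = (39−43.20)²/43.20 + (30−32.40)²/32.40 + (11−10.80)²/10.80 + (28−21.60)²/21.60 = 2.4861
df = 3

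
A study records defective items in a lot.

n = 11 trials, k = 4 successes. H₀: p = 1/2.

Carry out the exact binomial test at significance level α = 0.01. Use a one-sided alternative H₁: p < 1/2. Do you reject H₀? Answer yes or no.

reject H₀: no

Exact binomial: n=11, k=4, p₀=1/2=0.5000
P(X≤4) from Σ C(n,i)·p₀^i·(1−p₀)^(n−i)
p-value (one-sided, H₁ less) = 0.27441
At α=0.01: p ≥ α → fail to reject H₀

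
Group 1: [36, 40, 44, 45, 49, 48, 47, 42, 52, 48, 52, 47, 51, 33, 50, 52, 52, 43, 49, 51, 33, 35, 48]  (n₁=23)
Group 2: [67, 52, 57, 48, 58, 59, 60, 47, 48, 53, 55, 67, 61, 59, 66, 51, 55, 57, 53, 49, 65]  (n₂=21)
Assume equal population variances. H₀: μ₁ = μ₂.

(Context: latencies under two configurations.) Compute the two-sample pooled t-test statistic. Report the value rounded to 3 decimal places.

x̄₁=45.522, s₁=6.259, n₁=23
x̄₂=56.524, s₂=6.329, n₂=21
s_p² = [22·6.259² + 20·6.329²]/42 = 39.5947
SE = √(s_p²·(1/23+1/21)) = 1.8992
t = (45.522−56.524)/1.8992 = -5.7930
df = 42

test statistic = -5.793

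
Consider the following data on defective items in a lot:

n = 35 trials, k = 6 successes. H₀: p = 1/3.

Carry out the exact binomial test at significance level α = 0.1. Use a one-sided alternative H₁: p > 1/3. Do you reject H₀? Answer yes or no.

Exact binomial: n=35, k=6, p₀=1/3=0.3333
P(X≥6) from Σ C(n,i)·p₀^i·(1−p₀)^(n−i)
p-value (one-sided, H₁ greater) = 0.99011
At α=0.1: p ≥ α → fail to reject H₀

reject H₀: no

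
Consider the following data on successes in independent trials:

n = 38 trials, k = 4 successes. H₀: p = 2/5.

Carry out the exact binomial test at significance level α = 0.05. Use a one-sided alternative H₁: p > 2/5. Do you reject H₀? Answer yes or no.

reject H₀: no

Exact binomial: n=38, k=4, p₀=2/5=0.4000
P(X≥4) from Σ C(n,i)·p₀^i·(1−p₀)^(n−i)
p-value (one-sided, H₁ greater) = 0.99999
At α=0.05: p ≥ α → fail to reject H₀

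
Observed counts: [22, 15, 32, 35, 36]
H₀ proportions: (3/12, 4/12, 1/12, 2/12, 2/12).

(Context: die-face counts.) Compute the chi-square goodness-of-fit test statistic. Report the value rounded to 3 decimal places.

test statistic = 74.464

n = 140; E_i = n·p_i = [35.00, 46.67, 11.67, 23.33, 23.33]
χ² = (22−35.00)²/35.00 + (15−46.67)²/46.67 + (32−11.67)²/11.67 + (35−23.33)²/23.33 + (36−23.33)²/23.33 = 74.4643
df = 4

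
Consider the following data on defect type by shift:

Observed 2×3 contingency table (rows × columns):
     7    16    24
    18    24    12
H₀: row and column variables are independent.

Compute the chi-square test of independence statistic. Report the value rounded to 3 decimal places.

test statistic = 10.003

Row totals [47, 54], col totals [25, 40, 36], n=101
χ² = (7−11.63)²/11.63 + (16−18.61)²/18.61 + (24−16.75)²/16.75 + (18−13.37)²/13.37 + (24−21.39)²/21.39 + (12−19.25)²/19.25 = 10.0029
df = 2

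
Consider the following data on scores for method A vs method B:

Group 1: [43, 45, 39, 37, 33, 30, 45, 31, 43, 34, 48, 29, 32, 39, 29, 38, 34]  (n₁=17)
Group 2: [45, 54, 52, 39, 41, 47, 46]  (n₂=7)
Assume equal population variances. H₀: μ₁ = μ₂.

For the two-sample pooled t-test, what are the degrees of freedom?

degrees of freedom = 22

df = n₁ + n₂ − 2 = 17 + 7 − 2 = 22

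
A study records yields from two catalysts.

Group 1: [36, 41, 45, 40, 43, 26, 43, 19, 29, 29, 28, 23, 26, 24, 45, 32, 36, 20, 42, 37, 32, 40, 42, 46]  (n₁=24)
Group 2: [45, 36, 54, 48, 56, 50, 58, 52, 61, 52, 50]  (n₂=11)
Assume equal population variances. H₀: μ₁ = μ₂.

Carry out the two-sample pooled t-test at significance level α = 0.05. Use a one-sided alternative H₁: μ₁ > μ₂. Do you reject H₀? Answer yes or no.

reject H₀: no

x̄₁=34.333, s₁=8.535, n₁=24
x̄₂=51.091, s₂=6.760, n₂=11
s_p² = [23·8.535² + 10·6.760²]/33 = 64.6134
SE = √(s_p²·(1/24+1/11)) = 2.9268
t = (34.333−51.091)/2.9268 = -5.7256
df = 33
p-value (one-sided, H₁ greater) = 1.00000
At α=0.05: p ≥ α → fail to reject H₀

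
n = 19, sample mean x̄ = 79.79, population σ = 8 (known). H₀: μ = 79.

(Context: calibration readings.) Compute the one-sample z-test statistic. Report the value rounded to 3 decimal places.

SE = σ/√n = 8/√19 = 1.8353
z = (x̄−μ₀)/SE = (79.79−79)/1.8353 = 0.4304

test statistic = 0.430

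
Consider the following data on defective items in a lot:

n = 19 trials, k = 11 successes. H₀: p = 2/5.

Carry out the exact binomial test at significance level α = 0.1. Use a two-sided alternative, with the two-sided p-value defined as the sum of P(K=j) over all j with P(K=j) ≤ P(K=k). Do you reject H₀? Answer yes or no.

Exact binomial: n=19, k=11, p₀=2/5=0.4000
P(X=j) = C(n,j)·p₀^j·(1−p₀)^(n−j); p = Σ P(X=j) over j with P(X=j) ≤ P(X=11)
p-value (two-sided) = 0.15809
At α=0.1: p ≥ α → fail to reject H₀

reject H₀: no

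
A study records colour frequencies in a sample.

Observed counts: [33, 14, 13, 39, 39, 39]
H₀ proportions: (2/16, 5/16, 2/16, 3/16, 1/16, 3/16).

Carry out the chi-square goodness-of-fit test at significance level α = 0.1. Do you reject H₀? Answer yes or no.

reject H₀: yes

n = 177; E_i = n·p_i = [22.12, 55.31, 22.12, 33.19, 11.06, 33.19]
χ² = (33−22.12)²/22.12 + (14−55.31)²/55.31 + (13−22.12)²/22.12 + (39−33.19)²/33.19 + (39−11.06)²/11.06 + (39−33.19)²/33.19 = 112.5548
df = 5
p-value (upper-tail) = 0.00000
At α=0.1: p < α → reject H₀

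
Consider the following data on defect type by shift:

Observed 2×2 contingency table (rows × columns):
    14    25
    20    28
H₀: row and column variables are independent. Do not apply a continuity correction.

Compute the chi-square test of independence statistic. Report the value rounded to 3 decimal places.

test statistic = 0.301

Row totals [39, 48], col totals [34, 53], n=87
χ² = (14−15.24)²/15.24 + (25−23.76)²/23.76 + (20−18.76)²/18.76 + (28−29.24)²/29.24 = 0.3008
df = 1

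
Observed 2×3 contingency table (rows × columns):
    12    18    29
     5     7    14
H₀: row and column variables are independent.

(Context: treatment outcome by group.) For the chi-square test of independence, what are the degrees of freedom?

degrees of freedom = 2

df = (r−1)(c−1) = (2−1)·(3−1) = 2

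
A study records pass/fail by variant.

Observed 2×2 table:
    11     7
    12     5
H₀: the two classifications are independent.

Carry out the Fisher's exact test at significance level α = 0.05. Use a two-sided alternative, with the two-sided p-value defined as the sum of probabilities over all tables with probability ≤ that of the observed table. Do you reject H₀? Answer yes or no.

reject H₀: no

Margins: r₁=18, r₂=17, c₁=23, c₂=12, n=35
p_obs = C(18,11)·C(17,12)/C(35,23); sum pmf over tables with pmf ≤ p_obs
p-value (two-sided) = 0.72467
At α=0.05: p ≥ α → fail to reject H₀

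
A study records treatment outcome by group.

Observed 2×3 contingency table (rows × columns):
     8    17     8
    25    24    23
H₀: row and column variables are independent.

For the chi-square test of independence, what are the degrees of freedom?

degrees of freedom = 2

df = (r−1)(c−1) = (2−1)·(3−1) = 2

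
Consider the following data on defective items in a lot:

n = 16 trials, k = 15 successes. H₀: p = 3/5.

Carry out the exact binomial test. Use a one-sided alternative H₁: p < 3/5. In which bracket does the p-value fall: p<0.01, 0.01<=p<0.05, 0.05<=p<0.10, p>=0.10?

p-value bracket: p>=0.10

Exact binomial: n=16, k=15, p₀=3/5=0.6000
P(X≤15) from Σ C(n,i)·p₀^i·(1−p₀)^(n−i)
p-value (one-sided, H₁ less) = 0.99972
→ bracket: p>=0.10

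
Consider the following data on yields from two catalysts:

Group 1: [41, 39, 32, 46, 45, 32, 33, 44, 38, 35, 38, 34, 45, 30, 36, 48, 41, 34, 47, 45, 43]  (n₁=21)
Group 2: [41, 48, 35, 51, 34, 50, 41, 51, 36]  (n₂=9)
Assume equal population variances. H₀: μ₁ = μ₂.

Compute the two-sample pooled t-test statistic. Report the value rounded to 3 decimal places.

test statistic = -1.507

x̄₁=39.333, s₁=5.660, n₁=21
x̄₂=43.000, s₂=7.106, n₂=9
s_p² = [20·5.660² + 8·7.106²]/28 = 37.3095
SE = √(s_p²·(1/21+1/9)) = 2.4335
t = (39.333−43.000)/2.4335 = -1.5067
df = 28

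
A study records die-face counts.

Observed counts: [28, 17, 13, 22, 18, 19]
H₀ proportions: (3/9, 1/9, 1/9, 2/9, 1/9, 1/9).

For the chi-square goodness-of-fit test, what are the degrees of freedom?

degrees of freedom = 5

df = k − 1 = 6 − 1 = 5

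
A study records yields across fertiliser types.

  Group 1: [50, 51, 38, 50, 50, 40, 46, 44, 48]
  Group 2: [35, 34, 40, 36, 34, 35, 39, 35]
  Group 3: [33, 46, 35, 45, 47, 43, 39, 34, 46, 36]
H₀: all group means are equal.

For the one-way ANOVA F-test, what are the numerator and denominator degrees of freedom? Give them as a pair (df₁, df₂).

degrees of freedom = [2, 24]

k = 3 groups, N = 27 total
df = (k−1, N−k) = (3−1, 27−3) = (2, 24)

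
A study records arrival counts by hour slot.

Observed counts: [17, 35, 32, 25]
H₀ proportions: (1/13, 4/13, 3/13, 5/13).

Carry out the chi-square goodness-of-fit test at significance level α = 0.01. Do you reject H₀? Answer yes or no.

n = 109; E_i = n·p_i = [8.38, 33.54, 25.15, 41.92]
χ² = (17−8.38)²/8.38 + (35−33.54)²/33.54 + (32−25.15)²/25.15 + (25−41.92)²/41.92 = 17.6109
df = 3
p-value (upper-tail) = 0.00053
At α=0.01: p < α → reject H₀

reject H₀: yes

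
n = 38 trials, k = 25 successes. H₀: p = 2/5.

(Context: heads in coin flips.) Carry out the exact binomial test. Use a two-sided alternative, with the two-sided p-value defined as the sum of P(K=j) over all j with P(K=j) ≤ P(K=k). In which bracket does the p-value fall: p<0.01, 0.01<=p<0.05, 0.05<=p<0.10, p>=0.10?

Exact binomial: n=38, k=25, p₀=2/5=0.4000
P(X=j) = C(n,j)·p₀^j·(1−p₀)^(n−j); p = Σ P(X=j) over j with P(X=j) ≤ P(X=25)
p-value (two-sided) = 0.00148
→ bracket: p<0.01

p-value bracket: p<0.01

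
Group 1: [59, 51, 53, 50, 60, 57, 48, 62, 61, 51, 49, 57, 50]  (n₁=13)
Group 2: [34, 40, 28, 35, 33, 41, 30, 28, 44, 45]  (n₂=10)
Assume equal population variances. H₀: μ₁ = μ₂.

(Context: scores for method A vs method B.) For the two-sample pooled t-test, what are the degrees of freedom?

df = n₁ + n₂ − 2 = 13 + 10 − 2 = 21

degrees of freedom = 21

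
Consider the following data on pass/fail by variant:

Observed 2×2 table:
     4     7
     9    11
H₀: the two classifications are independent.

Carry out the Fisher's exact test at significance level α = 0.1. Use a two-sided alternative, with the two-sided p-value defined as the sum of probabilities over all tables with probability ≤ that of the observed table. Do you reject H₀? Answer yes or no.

Margins: r₁=11, r₂=20, c₁=13, c₂=18, n=31
p_obs = C(11,4)·C(20,9)/C(31,13); sum pmf over tables with pmf ≤ p_obs
p-value (two-sided) = 0.71783
At α=0.1: p ≥ α → fail to reject H₀

reject H₀: no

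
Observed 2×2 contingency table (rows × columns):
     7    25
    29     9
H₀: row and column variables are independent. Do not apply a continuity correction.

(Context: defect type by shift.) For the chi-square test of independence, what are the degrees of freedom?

df = (r−1)(c−1) = (2−1)·(2−1) = 1

degrees of freedom = 1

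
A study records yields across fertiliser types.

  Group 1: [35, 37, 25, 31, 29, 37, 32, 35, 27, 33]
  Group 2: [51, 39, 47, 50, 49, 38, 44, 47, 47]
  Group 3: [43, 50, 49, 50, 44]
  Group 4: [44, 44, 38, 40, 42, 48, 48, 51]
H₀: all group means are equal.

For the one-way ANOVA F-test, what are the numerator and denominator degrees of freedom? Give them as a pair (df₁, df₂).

k = 4 groups, N = 32 total
df = (k−1, N−k) = (4−1, 32−4) = (3, 28)

degrees of freedom = [3, 28]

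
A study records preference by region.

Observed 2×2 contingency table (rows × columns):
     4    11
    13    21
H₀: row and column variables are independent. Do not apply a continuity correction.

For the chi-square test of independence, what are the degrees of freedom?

df = (r−1)(c−1) = (2−1)·(2−1) = 1

degrees of freedom = 1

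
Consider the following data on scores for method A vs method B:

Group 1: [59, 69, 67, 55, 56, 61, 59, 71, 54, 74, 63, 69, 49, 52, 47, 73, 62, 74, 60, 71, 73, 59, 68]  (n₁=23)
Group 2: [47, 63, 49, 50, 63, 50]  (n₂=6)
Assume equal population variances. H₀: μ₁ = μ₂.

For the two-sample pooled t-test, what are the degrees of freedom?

degrees of freedom = 27

df = n₁ + n₂ − 2 = 23 + 6 − 2 = 27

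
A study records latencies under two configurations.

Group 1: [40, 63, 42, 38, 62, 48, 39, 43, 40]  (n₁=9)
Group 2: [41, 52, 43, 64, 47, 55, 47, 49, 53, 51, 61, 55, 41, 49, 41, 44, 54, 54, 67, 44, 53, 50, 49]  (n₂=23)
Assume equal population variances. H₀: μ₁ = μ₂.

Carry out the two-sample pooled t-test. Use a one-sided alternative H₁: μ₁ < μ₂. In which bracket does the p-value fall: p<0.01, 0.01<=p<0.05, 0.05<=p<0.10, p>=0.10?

p-value bracket: 0.05<=p<0.10

x̄₁=46.111, s₁=9.740, n₁=9
x̄₂=50.609, s₂=7.031, n₂=23
s_p² = [8·9.740² + 22·7.031²]/30 = 61.5456
SE = √(s_p²·(1/9+1/23)) = 3.0845
t = (46.111−50.609)/3.0845 = -1.4581
df = 30
p-value (one-sided, H₁ less) = 0.07760
→ bracket: 0.05<=p<0.10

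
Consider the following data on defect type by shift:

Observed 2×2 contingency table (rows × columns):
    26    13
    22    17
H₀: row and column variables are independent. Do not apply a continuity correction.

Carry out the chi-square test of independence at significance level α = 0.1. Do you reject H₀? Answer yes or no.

Row totals [39, 39], col totals [48, 30], n=78
χ² = (26−24.00)²/24.00 + (13−15.00)²/15.00 + (22−24.00)²/24.00 + (17−15.00)²/15.00 = 0.8667
df = 1
p-value (upper-tail) = 0.35188
At α=0.1: p ≥ α → fail to reject H₀

reject H₀: no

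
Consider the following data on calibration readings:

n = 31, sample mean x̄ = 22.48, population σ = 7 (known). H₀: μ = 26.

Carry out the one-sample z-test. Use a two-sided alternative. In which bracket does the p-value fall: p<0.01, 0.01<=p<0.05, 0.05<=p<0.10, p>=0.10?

p-value bracket: p<0.01

SE = σ/√n = 7/√31 = 1.2572
z = (x̄−μ₀)/SE = (22.48−26)/1.2572 = -2.7998
p-value (two-sided) = 0.00511
→ bracket: p<0.01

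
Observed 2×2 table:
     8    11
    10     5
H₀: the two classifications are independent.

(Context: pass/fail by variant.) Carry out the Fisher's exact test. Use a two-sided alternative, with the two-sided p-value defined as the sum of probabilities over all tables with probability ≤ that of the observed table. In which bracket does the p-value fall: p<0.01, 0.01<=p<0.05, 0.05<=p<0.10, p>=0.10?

Margins: r₁=19, r₂=15, c₁=18, c₂=16, n=34
p_obs = C(19,8)·C(15,10)/C(34,18); sum pmf over tables with pmf ≤ p_obs
p-value (two-sided) = 0.18539
→ bracket: p>=0.10

p-value bracket: p>=0.10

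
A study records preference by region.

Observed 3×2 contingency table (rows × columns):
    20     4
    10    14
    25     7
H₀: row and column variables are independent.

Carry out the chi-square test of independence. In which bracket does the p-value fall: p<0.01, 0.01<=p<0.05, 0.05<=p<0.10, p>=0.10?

p-value bracket: p<0.01

Row totals [24, 24, 32], col totals [55, 25], n=80
χ² = (20−16.50)²/16.50 + (4−7.50)²/7.50 + (10−16.50)²/16.50 + (14−7.50)²/7.50 + (25−22.00)²/22.00 + (7−10.00)²/10.00 = 11.8788
df = 2
p-value (upper-tail) = 0.00263
→ bracket: p<0.01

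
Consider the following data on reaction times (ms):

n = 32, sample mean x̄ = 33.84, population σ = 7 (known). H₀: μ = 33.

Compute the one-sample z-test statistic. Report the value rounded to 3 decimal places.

SE = σ/√n = 7/√32 = 1.2374
z = (x̄−μ₀)/SE = (33.84−33)/1.2374 = 0.6788

test statistic = 0.679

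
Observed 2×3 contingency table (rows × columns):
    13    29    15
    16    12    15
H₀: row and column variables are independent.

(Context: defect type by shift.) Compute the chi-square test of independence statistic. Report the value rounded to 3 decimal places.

Row totals [57, 43], col totals [29, 41, 30], n=100
χ² = (13−16.53)²/16.53 + (29−23.37)²/23.37 + (15−17.10)²/17.10 + (16−12.47)²/12.47 + (12−17.63)²/17.63 + (15−12.90)²/12.90 = 5.5071
df = 2

test statistic = 5.507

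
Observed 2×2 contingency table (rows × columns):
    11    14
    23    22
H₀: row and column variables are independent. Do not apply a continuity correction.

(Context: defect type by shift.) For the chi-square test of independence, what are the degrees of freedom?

df = (r−1)(c−1) = (2−1)·(2−1) = 1

degrees of freedom = 1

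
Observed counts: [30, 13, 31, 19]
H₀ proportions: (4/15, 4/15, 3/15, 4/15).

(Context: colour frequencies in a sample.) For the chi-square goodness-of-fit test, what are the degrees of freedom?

df = k − 1 = 4 − 1 = 3

degrees of freedom = 3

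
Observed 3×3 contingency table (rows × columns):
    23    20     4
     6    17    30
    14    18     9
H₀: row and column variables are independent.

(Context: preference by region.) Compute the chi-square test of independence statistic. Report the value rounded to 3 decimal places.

test statistic = 33.143

Row totals [47, 53, 41], col totals [43, 55, 43], n=141
χ² = (23−14.33)²/14.33 + (20−18.33)²/18.33 + (4−14.33)²/14.33 + (6−16.16)²/16.16 + (17−20.67)²/20.67 + (30−16.16)²/16.16 + (14−12.50)²/12.50 + (18−15.99)²/15.99 + (9−12.50)²/12.50 = 33.1428
df = 4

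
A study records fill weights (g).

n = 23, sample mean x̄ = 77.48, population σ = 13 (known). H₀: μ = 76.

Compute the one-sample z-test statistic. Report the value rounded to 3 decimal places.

test statistic = 0.546

SE = σ/√n = 13/√23 = 2.7107
z = (x̄−μ₀)/SE = (77.48−76)/2.7107 = 0.5460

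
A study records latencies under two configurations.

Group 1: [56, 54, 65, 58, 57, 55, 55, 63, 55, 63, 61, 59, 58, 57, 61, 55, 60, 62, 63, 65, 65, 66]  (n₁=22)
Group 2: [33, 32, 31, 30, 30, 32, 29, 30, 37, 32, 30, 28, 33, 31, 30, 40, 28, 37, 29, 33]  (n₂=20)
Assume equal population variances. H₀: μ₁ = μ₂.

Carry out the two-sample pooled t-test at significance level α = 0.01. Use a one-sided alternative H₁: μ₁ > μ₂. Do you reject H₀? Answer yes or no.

x̄₁=59.682, s₁=3.908, n₁=22
x̄₂=31.750, s₂=3.143, n₂=20
s_p² = [21·3.908² + 19·3.143²]/40 = 12.7131
SE = √(s_p²·(1/22+1/20)) = 1.1016
t = (59.682−31.750)/1.1016 = 25.3557
df = 40
p-value (one-sided, H₁ greater) = 0.00000
At α=0.01: p < α → reject H₀

reject H₀: yes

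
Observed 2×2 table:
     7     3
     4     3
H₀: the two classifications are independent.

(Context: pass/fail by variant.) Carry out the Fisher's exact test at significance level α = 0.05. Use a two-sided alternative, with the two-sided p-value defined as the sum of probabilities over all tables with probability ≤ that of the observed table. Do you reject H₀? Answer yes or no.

reject H₀: no

Margins: r₁=10, r₂=7, c₁=11, c₂=6, n=17
p_obs = C(10,7)·C(7,4)/C(17,11); sum pmf over tables with pmf ≤ p_obs
p-value (two-sided) = 0.64367
At α=0.05: p ≥ α → fail to reject H₀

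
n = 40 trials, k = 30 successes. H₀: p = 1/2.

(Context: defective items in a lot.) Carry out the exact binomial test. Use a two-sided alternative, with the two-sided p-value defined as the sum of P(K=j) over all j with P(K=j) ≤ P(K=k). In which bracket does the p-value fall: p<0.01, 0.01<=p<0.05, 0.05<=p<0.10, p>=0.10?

Exact binomial: n=40, k=30, p₀=1/2=0.5000
P(X=j) = C(n,j)·p₀^j·(1−p₀)^(n−j); p = Σ P(X=j) over j with P(X=j) ≤ P(X=30)
p-value (two-sided) = 0.00222
→ bracket: p<0.01

p-value bracket: p<0.01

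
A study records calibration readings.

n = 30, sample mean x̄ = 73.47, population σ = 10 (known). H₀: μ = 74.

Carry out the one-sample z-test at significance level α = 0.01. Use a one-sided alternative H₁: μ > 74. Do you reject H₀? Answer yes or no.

SE = σ/√n = 10/√30 = 1.8257
z = (x̄−μ₀)/SE = (73.47−74)/1.8257 = -0.2903
p-value (one-sided, H₁ greater) = 0.61420
At α=0.01: p ≥ α → fail to reject H₀

reject H₀: no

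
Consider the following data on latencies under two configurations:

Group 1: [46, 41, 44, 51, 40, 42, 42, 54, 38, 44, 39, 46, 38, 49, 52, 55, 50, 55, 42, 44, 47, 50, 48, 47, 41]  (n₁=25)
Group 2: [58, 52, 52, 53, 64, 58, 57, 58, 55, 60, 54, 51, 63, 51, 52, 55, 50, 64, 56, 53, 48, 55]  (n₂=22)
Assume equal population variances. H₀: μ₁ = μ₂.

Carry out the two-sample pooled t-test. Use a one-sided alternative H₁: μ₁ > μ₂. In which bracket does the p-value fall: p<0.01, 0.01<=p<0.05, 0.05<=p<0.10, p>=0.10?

p-value bracket: p>=0.10

x̄₁=45.800, s₁=5.228, n₁=25
x̄₂=55.409, s₂=4.479, n₂=22
s_p² = [24·5.228² + 21·4.479²]/45 = 23.9404
SE = √(s_p²·(1/25+1/22)) = 1.4303
t = (45.800−55.409)/1.4303 = -6.7181
df = 45
p-value (one-sided, H₁ greater) = 1.00000
→ bracket: p>=0.10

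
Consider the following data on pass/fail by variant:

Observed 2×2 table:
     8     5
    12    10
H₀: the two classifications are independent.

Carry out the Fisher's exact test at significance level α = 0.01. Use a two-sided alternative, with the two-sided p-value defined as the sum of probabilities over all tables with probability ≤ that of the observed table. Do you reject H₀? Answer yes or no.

reject H₀: no

Margins: r₁=13, r₂=22, c₁=20, c₂=15, n=35
p_obs = C(13,8)·C(22,12)/C(35,20); sum pmf over tables with pmf ≤ p_obs
p-value (two-sided) = 0.73720
At α=0.01: p ≥ α → fail to reject H₀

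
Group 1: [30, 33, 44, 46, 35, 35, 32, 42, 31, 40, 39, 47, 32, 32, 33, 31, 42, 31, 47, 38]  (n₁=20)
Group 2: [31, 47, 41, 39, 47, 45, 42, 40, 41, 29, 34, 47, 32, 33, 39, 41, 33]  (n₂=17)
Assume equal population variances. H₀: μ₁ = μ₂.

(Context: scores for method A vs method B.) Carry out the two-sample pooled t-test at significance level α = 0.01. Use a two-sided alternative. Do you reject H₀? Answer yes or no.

reject H₀: no

x̄₁=37.000, s₁=5.921, n₁=20
x̄₂=38.882, s₂=5.915, n₂=17
s_p² = [19·5.921² + 16·5.915²]/35 = 35.0218
SE = √(s_p²·(1/20+1/17)) = 1.9522
t = (37.000−38.882)/1.9522 = -0.9642
df = 35
p-value (two-sided) = 0.34156
At α=0.01: p ≥ α → fail to reject H₀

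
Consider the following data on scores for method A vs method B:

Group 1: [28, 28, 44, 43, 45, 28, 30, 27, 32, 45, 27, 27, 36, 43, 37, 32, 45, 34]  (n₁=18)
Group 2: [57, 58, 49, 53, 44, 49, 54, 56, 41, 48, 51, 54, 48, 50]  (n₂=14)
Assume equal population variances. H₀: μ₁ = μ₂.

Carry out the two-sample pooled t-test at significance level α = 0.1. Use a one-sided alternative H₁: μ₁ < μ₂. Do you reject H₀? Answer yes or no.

x̄₁=35.056, s₁=7.264, n₁=18
x̄₂=50.857, s₂=4.865, n₂=14
s_p² = [17·7.264² + 13·4.865²]/30 = 40.1553
SE = √(s_p²·(1/18+1/14)) = 2.2581
t = (35.056−50.857)/2.2581 = -6.9977
df = 30
p-value (one-sided, H₁ less) = 0.00000
At α=0.1: p < α → reject H₀

reject H₀: yes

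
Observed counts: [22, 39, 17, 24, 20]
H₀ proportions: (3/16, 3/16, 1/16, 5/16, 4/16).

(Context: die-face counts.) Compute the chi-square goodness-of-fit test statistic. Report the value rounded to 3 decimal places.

test statistic = 31.775

n = 122; E_i = n·p_i = [22.88, 22.88, 7.62, 38.12, 30.50]
χ² = (22−22.88)²/22.88 + (39−22.88)²/22.88 + (17−7.62)²/7.62 + (24−38.12)²/38.12 + (20−30.50)²/30.50 = 31.7749
df = 4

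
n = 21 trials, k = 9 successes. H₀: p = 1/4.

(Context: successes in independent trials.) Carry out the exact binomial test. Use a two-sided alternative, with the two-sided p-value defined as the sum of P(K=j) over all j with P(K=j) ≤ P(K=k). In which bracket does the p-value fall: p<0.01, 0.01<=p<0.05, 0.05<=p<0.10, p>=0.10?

p-value bracket: 0.05<=p<0.10

Exact binomial: n=21, k=9, p₀=1/4=0.2500
P(X=j) = C(n,j)·p₀^j·(1−p₀)^(n−j); p = Σ P(X=j) over j with P(X=j) ≤ P(X=9)
p-value (two-sided) = 0.07517
→ bracket: 0.05<=p<0.10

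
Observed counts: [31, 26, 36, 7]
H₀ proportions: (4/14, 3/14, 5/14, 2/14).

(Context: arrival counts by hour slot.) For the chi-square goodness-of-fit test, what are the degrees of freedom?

df = k − 1 = 4 − 1 = 3

degrees of freedom = 3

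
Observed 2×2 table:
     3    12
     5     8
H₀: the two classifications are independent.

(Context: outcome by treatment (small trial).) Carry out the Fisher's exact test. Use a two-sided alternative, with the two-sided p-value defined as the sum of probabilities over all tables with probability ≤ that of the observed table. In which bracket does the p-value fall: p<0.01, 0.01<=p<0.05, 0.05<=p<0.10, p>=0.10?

p-value bracket: p>=0.10

Margins: r₁=15, r₂=13, c₁=8, c₂=20, n=28
p_obs = C(15,3)·C(13,5)/C(28,8); sum pmf over tables with pmf ≤ p_obs
p-value (two-sided) = 0.40966
→ bracket: p>=0.10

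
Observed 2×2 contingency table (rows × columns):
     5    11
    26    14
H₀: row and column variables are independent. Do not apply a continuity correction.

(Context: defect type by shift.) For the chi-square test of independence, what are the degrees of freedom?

df = (r−1)(c−1) = (2−1)·(2−1) = 1

degrees of freedom = 1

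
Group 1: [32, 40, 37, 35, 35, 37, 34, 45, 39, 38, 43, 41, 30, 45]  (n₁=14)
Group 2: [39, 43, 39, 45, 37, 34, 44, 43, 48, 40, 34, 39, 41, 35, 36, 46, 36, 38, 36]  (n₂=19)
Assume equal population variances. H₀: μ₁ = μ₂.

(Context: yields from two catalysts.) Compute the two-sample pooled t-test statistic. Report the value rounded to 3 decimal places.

test statistic = -1.107

x̄₁=37.929, s₁=4.582, n₁=14
x̄₂=39.632, s₂=4.206, n₂=19
s_p² = [13·4.582² + 18·4.206²]/31 = 19.0758
SE = √(s_p²·(1/14+1/19)) = 1.5384
t = (37.929−39.632)/1.5384 = -1.1070
df = 31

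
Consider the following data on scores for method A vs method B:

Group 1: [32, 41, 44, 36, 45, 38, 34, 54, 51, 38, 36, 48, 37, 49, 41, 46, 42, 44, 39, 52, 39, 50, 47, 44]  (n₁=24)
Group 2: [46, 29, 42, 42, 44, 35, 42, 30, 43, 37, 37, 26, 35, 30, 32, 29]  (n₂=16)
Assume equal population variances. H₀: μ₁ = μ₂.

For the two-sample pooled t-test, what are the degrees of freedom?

degrees of freedom = 38

df = n₁ + n₂ − 2 = 24 + 16 − 2 = 38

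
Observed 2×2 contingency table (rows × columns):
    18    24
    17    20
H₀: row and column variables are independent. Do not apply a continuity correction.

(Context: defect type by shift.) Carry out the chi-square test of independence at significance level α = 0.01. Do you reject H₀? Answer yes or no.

reject H₀: no

Row totals [42, 37], col totals [35, 44], n=79
χ² = (18−18.61)²/18.61 + (24−23.39)²/23.39 + (17−16.39)²/16.39 + (20−20.61)²/20.61 = 0.0761
df = 1
p-value (upper-tail) = 0.78271
At α=0.01: p ≥ α → fail to reject H₀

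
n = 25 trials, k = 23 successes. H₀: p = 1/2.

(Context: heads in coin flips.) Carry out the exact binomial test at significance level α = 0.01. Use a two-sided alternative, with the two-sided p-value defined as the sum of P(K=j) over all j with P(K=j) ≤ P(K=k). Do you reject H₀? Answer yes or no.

Exact binomial: n=25, k=23, p₀=1/2=0.5000
P(X=j) = C(n,j)·p₀^j·(1−p₀)^(n−j); p = Σ P(X=j) over j with P(X=j) ≤ P(X=23)
p-value (two-sided) = 0.00002
At α=0.01: p < α → reject H₀

reject H₀: yes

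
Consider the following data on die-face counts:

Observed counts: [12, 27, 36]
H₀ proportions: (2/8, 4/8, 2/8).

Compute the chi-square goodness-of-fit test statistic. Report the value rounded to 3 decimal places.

test statistic = 21.240

n = 75; E_i = n·p_i = [18.75, 37.50, 18.75]
χ² = (12−18.75)²/18.75 + (27−37.50)²/37.50 + (36−18.75)²/18.75 = 21.2400
df = 2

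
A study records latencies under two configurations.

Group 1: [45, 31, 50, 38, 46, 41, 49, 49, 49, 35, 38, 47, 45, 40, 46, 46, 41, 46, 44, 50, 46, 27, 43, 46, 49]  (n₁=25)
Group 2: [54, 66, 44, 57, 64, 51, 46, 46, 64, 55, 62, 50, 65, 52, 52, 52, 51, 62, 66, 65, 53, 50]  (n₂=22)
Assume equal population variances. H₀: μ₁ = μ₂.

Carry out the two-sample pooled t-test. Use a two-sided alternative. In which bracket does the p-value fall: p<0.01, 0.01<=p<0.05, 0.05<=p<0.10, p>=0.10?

p-value bracket: p<0.01

x̄₁=43.480, s₁=5.938, n₁=25
x̄₂=55.773, s₂=7.204, n₂=22
s_p² = [24·5.938² + 21·7.204²]/45 = 43.0245
SE = √(s_p²·(1/25+1/22)) = 1.9175
t = (43.480−55.773)/1.9175 = -6.4110
df = 45
p-value (two-sided) = 0.00000
→ bracket: p<0.01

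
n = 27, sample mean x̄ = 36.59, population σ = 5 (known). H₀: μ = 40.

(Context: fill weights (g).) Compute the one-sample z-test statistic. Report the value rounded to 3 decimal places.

SE = σ/√n = 5/√27 = 0.9623
z = (x̄−μ₀)/SE = (36.59−40)/0.9623 = -3.5438

test statistic = -3.544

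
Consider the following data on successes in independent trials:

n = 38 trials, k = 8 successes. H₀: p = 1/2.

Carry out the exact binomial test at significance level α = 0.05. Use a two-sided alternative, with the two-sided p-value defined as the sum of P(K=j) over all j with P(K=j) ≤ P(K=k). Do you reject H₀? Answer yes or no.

reject H₀: yes

Exact binomial: n=38, k=8, p₀=1/2=0.5000
P(X=j) = C(n,j)·p₀^j·(1−p₀)^(n−j); p = Σ P(X=j) over j with P(X=j) ≤ P(X=8)
p-value (two-sided) = 0.00047
At α=0.05: p < α → reject H₀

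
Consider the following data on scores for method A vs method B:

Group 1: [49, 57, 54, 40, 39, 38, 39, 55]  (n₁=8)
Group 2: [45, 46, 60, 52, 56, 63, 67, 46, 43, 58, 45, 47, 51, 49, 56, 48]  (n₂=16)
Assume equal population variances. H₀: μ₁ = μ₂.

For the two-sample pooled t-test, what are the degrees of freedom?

degrees of freedom = 22

df = n₁ + n₂ − 2 = 8 + 16 − 2 = 22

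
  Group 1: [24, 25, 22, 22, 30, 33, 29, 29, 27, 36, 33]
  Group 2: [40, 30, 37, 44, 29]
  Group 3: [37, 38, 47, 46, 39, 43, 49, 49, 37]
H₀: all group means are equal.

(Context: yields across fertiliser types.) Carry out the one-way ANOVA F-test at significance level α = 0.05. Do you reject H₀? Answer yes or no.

reject H₀: yes

Group means [28.18, 36.00, 42.78], grand mean 35.000
SSB = Σnᵢ(x̄ᵢ−x̄)² = 1060.808; SSW = ΣΣ(x−x̄ᵢ)² = 593.192
MSB = 1060.808/2 = 530.4040; MSW = 593.192/22 = 26.9633
F = MSB/MSW = 19.6714
df = (2, 22)
p-value (upper-tail) = 0.00001
At α=0.05: p < α → reject H₀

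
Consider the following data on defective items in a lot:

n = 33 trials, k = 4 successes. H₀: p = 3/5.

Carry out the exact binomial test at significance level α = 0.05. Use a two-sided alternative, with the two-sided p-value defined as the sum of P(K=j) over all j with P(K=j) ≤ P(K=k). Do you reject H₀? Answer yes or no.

reject H₀: yes

Exact binomial: n=33, k=4, p₀=3/5=0.6000
P(X=j) = C(n,j)·p₀^j·(1−p₀)^(n−j); p = Σ P(X=j) over j with P(X=j) ≤ P(X=4)
p-value (two-sided) = 0.00000
At α=0.05: p < α → reject H₀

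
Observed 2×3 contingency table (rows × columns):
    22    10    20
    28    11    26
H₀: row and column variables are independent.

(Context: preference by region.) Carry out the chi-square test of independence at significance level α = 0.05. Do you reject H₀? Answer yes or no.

Row totals [52, 65], col totals [50, 21, 46], n=117
χ² = (22−22.22)²/22.22 + (10−9.33)²/9.33 + (20−20.44)²/20.44 + (28−27.78)²/27.78 + (11−11.67)²/11.67 + (26−25.56)²/25.56 = 0.1071
df = 2
p-value (upper-tail) = 0.94786
At α=0.05: p ≥ α → fail to reject H₀

reject H₀: no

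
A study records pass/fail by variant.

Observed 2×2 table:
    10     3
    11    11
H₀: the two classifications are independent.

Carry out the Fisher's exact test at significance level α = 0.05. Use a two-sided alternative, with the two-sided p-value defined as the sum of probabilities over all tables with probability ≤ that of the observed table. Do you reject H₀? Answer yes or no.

reject H₀: no

Margins: r₁=13, r₂=22, c₁=21, c₂=14, n=35
p_obs = C(13,10)·C(22,11)/C(35,21); sum pmf over tables with pmf ≤ p_obs
p-value (two-sided) = 0.16209
At α=0.05: p ≥ α → fail to reject H₀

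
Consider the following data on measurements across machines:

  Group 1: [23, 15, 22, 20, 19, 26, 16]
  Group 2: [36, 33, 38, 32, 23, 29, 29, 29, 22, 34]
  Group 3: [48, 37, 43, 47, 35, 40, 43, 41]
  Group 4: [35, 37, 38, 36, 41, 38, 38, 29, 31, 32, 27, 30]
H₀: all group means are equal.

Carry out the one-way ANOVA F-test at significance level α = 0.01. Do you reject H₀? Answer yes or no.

Group means [20.14, 30.50, 41.75, 34.33], grand mean 32.216
SSB = Σnᵢ(x̄ᵢ−x̄)² = 1830.746; SSW = ΣΣ(x−x̄ᵢ)² = 687.524
MSB = 1830.746/3 = 610.2488; MSW = 687.524/33 = 20.8341
F = MSB/MSW = 29.2909
df = (3, 33)
p-value (upper-tail) = 0.00000
At α=0.01: p < α → reject H₀

reject H₀: yes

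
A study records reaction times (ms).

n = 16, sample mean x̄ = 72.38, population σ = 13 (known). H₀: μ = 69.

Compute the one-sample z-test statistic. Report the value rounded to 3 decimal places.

test statistic = 1.040

SE = σ/√n = 13/√16 = 3.2500
z = (x̄−μ₀)/SE = (72.38−69)/3.2500 = 1.0400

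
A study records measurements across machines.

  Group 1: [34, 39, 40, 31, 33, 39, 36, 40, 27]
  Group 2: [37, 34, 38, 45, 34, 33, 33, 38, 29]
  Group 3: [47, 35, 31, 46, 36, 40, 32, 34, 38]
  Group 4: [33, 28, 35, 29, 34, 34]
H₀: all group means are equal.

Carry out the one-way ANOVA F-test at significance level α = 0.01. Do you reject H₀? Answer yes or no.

reject H₀: no

Group means [35.44, 35.67, 37.67, 32.17], grand mean 35.515
SSB = Σnᵢ(x̄ᵢ−x̄)² = 109.187; SSW = ΣΣ(x−x̄ᵢ)² = 635.056
MSB = 109.187/3 = 36.3956; MSW = 635.056/29 = 21.8985
F = MSB/MSW = 1.6620
df = (3, 29)
p-value (upper-tail) = 0.19694
At α=0.01: p ≥ α → fail to reject H₀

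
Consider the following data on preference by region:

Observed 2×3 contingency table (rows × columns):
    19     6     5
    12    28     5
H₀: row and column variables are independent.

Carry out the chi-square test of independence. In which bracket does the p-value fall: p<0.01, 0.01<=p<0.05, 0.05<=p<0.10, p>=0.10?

p-value bracket: p<0.01

Row totals [30, 45], col totals [31, 34, 10], n=75
χ² = (19−12.40)²/12.40 + (6−13.60)²/13.60 + (5−4.00)²/4.00 + (12−18.60)²/18.60 + (28−20.40)²/20.40 + (5−6.00)²/6.00 = 13.3499
df = 2
p-value (upper-tail) = 0.00126
→ bracket: p<0.01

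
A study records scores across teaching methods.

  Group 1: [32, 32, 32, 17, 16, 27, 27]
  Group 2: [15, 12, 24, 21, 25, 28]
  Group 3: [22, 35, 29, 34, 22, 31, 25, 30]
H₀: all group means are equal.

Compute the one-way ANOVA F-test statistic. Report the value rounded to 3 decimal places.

test statistic = 2.804

Group means [26.14, 20.83, 28.50], grand mean 25.524
SSB = Σnᵢ(x̄ᵢ−x̄)² = 205.548; SSW = ΣΣ(x−x̄ᵢ)² = 659.690
MSB = 205.548/2 = 102.7738; MSW = 659.690/18 = 36.6495
F = MSB/MSW = 2.8042
df = (2, 18)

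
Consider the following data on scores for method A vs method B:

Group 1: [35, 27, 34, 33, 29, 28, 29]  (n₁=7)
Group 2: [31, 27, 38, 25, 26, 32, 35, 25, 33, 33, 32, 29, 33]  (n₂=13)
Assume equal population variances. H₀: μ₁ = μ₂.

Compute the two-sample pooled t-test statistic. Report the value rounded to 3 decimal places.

test statistic = 0.012

x̄₁=30.714, s₁=3.200, n₁=7
x̄₂=30.692, s₂=4.029, n₂=13
s_p² = [6·3.200² + 12·4.029²]/18 = 14.2332
SE = √(s_p²·(1/7+1/13)) = 1.7687
t = (30.714−30.692)/1.7687 = 0.0124
df = 18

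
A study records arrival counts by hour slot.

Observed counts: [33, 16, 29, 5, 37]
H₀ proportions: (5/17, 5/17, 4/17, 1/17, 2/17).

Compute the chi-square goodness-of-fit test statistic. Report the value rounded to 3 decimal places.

test statistic = 48.406

n = 120; E_i = n·p_i = [35.29, 35.29, 28.24, 7.06, 14.12]
χ² = (33−35.29)²/35.29 + (16−35.29)²/35.29 + (29−28.24)²/28.24 + (5−7.06)²/7.06 + (37−14.12)²/14.12 = 48.4062
df = 4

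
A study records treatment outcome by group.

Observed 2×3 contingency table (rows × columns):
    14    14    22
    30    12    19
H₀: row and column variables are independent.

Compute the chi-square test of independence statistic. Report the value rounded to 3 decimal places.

Row totals [50, 61], col totals [44, 26, 41], n=111
χ² = (14−19.82)²/19.82 + (14−11.71)²/11.71 + (22−18.47)²/18.47 + (30−24.18)²/24.18 + (12−14.29)²/14.29 + (19−22.53)²/22.53 = 5.1520
df = 2

test statistic = 5.152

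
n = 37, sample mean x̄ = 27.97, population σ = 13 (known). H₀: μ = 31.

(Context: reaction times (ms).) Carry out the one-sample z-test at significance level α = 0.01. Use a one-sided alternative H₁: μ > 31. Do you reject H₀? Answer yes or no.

SE = σ/√n = 13/√37 = 2.1372
z = (x̄−μ₀)/SE = (27.97−31)/2.1372 = -1.4178
p-value (one-sided, H₁ greater) = 0.92187
At α=0.01: p ≥ α → fail to reject H₀

reject H₀: no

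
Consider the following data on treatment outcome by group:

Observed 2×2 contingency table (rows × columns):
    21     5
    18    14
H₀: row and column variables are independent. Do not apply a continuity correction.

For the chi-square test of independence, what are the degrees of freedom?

df = (r−1)(c−1) = (2−1)·(2−1) = 1

degrees of freedom = 1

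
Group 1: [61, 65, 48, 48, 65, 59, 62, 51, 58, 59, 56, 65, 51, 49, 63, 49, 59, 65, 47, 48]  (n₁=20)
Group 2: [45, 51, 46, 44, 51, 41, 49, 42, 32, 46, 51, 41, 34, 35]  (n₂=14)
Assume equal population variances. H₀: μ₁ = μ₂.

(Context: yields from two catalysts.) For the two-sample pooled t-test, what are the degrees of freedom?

df = n₁ + n₂ − 2 = 20 + 14 − 2 = 32

degrees of freedom = 32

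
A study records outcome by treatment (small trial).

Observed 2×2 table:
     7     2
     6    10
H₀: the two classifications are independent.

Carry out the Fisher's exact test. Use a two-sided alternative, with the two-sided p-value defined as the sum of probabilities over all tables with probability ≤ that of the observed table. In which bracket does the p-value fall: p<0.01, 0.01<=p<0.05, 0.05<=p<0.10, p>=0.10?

p-value bracket: 0.05<=p<0.10

Margins: r₁=9, r₂=16, c₁=13, c₂=12, n=25
p_obs = C(9,7)·C(16,6)/C(25,13); sum pmf over tables with pmf ≤ p_obs
p-value (two-sided) = 0.09684
→ bracket: 0.05<=p<0.10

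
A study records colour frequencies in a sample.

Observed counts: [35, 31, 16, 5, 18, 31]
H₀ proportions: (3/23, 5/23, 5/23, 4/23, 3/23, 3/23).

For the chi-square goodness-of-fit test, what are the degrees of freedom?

degrees of freedom = 5

df = k − 1 = 6 − 1 = 5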